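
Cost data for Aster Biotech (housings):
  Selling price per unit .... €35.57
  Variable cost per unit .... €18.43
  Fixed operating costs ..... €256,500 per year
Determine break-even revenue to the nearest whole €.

CM per unit = €35.57 − €18.43 = €17.14; CM ratio = €17.14 / €35.57 = 0.4819.
Break-even sales = FC ÷ CM ratio = €256,500 × €35.57 / €17.14 = €532,305.

€532,305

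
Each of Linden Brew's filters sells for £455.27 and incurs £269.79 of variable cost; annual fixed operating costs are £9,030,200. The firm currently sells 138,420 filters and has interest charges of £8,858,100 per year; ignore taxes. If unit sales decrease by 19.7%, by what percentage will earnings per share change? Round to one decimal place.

-65.0%

At 138,420 units, contribution = 138,420 × £185.48 = £25,674,141.60.
Operating income = contribution − fixed costs = £25,674,141.60 − £9,030,200 = £16,643,941.60.
After interest of £8,858,100.00, pre-tax earnings = £7,785,841.60.
Degree of combined leverage = contribution ÷ (EBIT − I) = £25,674,141.60 ÷ £7,785,841.60 = 3.2975.
%ΔEPS = DCL × %ΔSales = 3.2975 × -19.7% = -65.0%.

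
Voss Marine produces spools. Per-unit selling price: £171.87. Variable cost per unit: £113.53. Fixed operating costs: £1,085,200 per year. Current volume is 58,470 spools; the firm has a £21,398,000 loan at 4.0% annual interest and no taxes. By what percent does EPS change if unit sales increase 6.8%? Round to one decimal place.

Total contribution margin = 58,470 × £58.34 = £3,411,139.80.
Operating income = contribution − fixed costs = £3,411,139.80 − £1,085,200 = £2,325,939.80.
After interest of £855,920.00, pre-tax earnings = £1,470,019.80.
Degree of combined leverage = contribution ÷ (EBIT − I) = £3,411,139.80 ÷ £1,470,019.80 = 2.3205.
%ΔEPS = DCL × %ΔSales = 2.3205 × +6.8% = +15.8%.

+15.8%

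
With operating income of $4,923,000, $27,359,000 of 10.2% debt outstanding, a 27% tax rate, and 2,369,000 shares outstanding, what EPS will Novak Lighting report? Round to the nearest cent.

Pre-tax income = $4,923,000 − $2,790,618.00 = $2,132,382.00.
After tax at 27%: net income = $2,132,382.00 × 0.73 = $1,556,638.86.
EPS = $1,556,638.86 ÷ 2,369,000 = $0.66.

$0.66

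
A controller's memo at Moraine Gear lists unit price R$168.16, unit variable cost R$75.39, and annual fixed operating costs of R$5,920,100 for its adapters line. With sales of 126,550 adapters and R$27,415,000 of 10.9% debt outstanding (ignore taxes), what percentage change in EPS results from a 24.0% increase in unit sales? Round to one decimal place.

+99.5%

At 126,550 units, contribution = 126,550 × R$92.77 = R$11,740,043.50.
Subtracting fixed costs: EBIT = R$11,740,043.50 − R$5,920,100 = R$5,819,943.50.
After interest of R$2,988,235.00, pre-tax earnings = R$2,831,708.50.
DCL = total CM / (EBIT − I) = R$11,740,043.50 / R$2,831,708.50 = 4.1459.
EPS therefore changes by 4.1459 × (+24.0%) = +99.5%.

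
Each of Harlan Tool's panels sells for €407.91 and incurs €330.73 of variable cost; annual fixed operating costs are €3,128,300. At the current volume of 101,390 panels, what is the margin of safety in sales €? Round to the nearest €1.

€24,824,374

Contribution margin per unit = €407.91 − €330.73 = €77.18. Break-even units = €3,128,300 ÷ €77.18 = 40,532.52; break-even revenue = 40,532.52 × €407.91 = €16,533,620.80.
Current sales = 101,390 × €407.91 = €41,357,994.90.
Margin of safety = €41,357,994.90 − €16,533,620.80 = €24,824,374.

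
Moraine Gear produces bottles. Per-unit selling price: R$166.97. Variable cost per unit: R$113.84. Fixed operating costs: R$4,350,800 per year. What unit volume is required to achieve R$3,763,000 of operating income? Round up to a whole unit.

Contribution margin per unit = R$166.97 − R$113.84 = R$53.13.
Required volume = (fixed costs + target profit) ÷ CM = (R$4,350,800 + R$3,763,000) ÷ R$53.13 = 152,715.98, so 152,716 bottles.

152,716 bottles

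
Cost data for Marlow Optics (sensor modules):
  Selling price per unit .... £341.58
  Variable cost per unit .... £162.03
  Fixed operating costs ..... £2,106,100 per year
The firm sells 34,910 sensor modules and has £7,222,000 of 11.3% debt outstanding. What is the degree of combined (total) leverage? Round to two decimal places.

Contribution at this volume is 34,910 × £179.55 = £6,268,090.50.
Operating income = contribution − fixed costs = £6,268,090.50 − £2,106,100 = £4,161,990.50. Interest = £816,086.00.
DOL = £6,268,090.50 ÷ £4,161,990.50 = 1.5060; DFL = £4,161,990.50 ÷ £3,345,904.50 = 1.2439.
DCL = DOL × DFL = 1.5060 × 1.2439 = 1.8733.

1.87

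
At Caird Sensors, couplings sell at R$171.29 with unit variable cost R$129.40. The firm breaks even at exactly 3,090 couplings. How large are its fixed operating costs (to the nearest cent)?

Each unit contributes R$171.29 − R$129.40 = R$41.89.
Fixed costs = break-even units × CM = 3,090 × R$41.89 = R$129,440.10.

R$129,440.10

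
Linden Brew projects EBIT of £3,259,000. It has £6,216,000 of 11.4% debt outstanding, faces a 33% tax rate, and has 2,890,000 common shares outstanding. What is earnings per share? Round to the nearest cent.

Interest = £708,624.00, so EBT = £3,259,000 − £708,624.00 = £2,550,376.00.
Net income = £2,550,376.00 × (1 − 0.33) = £1,708,751.92.
Per share: £1,708,751.92 / 2,890,000 shares = £0.59.

£0.59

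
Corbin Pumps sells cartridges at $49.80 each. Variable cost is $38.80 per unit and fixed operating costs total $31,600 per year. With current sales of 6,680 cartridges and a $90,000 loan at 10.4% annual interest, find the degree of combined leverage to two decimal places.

2.26

Total contribution margin = 6,680 × $11.00 = $73,480.00.
EBIT = $73,480.00 − $31,600 = $41,880.00. Interest = $9,360.00, so EBIT − I = $32,520.00.
DCL = contribution ÷ (EBIT − I) = $73,480.00 ÷ $32,520.00 = 2.2595.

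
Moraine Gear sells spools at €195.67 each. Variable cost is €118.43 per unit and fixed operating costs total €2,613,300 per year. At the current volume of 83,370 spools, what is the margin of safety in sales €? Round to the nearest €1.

€9,692,806

Unit CM = price − variable cost = €195.67 − €118.43 = €77.24. Break-even units = €2,613,300 ÷ €77.24 = 33,833.51; break-even revenue = 33,833.51 × €195.67 = €6,620,202.11.
Actual sales revenue = 83,370 × €195.67 = €16,313,007.90.
Margin of safety = €16,313,007.90 − €6,620,202.11 = €9,692,806.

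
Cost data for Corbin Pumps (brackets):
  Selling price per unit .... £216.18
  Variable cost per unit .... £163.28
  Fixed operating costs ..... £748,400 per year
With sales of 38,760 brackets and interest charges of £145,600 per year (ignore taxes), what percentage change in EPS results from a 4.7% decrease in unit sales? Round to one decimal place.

Total contribution margin = 38,760 × £52.90 = £2,050,404.00.
EBIT = £2,050,404.00 − £748,400 = £1,302,004.00.
After interest of £145,600.00, pre-tax earnings = £1,156,404.00.
DCL = total CM / (EBIT − I) = £2,050,404.00 / £1,156,404.00 = 1.7731.
EPS therefore changes by 1.7731 × (-4.7%) = -8.3%.

-8.3%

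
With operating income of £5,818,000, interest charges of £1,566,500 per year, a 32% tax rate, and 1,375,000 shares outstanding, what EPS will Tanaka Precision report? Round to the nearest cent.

£2.10

Pre-tax income = £5,818,000 − £1,566,500.00 = £4,251,500.00.
Net income = £4,251,500.00 × (1 − 0.32) = £2,891,020.00.
Per share: £2,891,020.00 / 1,375,000 shares = £2.10.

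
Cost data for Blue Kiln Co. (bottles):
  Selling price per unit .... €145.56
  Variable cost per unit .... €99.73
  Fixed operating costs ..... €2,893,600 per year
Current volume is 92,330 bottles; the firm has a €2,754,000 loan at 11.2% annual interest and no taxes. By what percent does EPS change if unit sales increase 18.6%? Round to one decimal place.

+76.5%

Contribution at this volume is 92,330 × €45.83 = €4,231,483.90.
EBIT = €4,231,483.90 − €2,893,600 = €1,337,883.90.
After interest of €308,448.00, pre-tax earnings = €1,029,435.90.
Degree of combined leverage = contribution ÷ (EBIT − I) = €4,231,483.90 ÷ €1,029,435.90 = 4.1105.
EPS therefore changes by 4.1105 × (+18.6%) = +76.5%.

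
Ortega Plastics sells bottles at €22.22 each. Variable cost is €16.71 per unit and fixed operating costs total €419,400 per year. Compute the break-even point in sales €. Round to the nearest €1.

CM per unit = €22.22 − €16.71 = €5.51; CM ratio = €5.51 / €22.22 = 0.2480.
Break-even revenue = fixed costs × price ÷ CM = €419,400 × €22.22 ÷ €5.51 = €1,691,301.

€1,691,301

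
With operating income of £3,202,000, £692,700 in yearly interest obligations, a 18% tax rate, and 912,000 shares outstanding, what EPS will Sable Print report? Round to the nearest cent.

Interest = £692,700.00, so EBT = £3,202,000 − £692,700.00 = £2,509,300.00.
Net income = £2,509,300.00 × (1 − 0.18) = £2,057,626.00.
EPS = £2,057,626.00 ÷ 912,000 = £2.26.

£2.26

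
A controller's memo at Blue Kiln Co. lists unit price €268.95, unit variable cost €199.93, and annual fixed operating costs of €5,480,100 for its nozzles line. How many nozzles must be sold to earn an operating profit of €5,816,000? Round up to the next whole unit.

163,665 nozzles

Contribution margin per unit = €268.95 − €199.93 = €69.02.
Required volume = (fixed costs + target profit) ÷ CM = (€5,480,100 + €5,816,000) ÷ €69.02 = 163,664.16, so 163,665 nozzles.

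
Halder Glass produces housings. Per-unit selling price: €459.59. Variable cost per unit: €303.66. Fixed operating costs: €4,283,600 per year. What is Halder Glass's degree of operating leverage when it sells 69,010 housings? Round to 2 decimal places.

1.66

Total contribution margin = 69,010 × €155.93 = €10,760,729.30.
Operating income = contribution − fixed costs = €10,760,729.30 − €4,283,600 = €6,477,129.30.
DOL = contribution ÷ EBIT = €10,760,729.30 ÷ €6,477,129.30 = 1.6613.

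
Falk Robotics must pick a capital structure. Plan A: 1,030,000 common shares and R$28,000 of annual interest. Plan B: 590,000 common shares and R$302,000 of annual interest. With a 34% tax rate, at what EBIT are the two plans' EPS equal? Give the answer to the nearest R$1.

At indifference, (EBIT − 28,000)(1 − t)/1,030,000 = (EBIT − 302,000)(1 − t)/590,000.
Cancelling (1 − t) and cross-multiplying: 590,000·(EBIT − 28,000) = 1,030,000·(EBIT − 302,000).
EBIT × (1,030,000 − 590,000) = 302,000 × 1,030,000 − 28,000 × 590,000 = 294,540,000,000, so EBIT = 294,540,000,000 ÷ 440,000 = 669,409.09.

R$669,409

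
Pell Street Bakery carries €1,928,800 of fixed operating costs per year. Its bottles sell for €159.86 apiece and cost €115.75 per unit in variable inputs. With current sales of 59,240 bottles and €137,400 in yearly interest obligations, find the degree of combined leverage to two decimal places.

4.78

Contribution at this volume is 59,240 × €44.11 = €2,613,076.40.
Operating income = contribution − fixed costs = €2,613,076.40 − €1,928,800 = €684,276.40. Interest = €137,400.00.
DOL = €2,613,076.40 ÷ €684,276.40 = 3.8187; DFL = €684,276.40 ÷ €546,876.40 = 1.2512.
DCL = DOL × DFL = 3.8187 × 1.2512 = 4.7780.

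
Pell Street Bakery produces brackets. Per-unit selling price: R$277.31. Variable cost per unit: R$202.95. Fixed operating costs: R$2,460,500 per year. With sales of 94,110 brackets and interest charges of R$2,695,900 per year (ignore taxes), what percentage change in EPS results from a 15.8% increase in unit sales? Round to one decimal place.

At 94,110 units, contribution = 94,110 × R$74.36 = R$6,998,019.60.
EBIT = R$6,998,019.60 − R$2,460,500 = R$4,537,519.60.
Interest = R$2,695,900.00, so EBIT − I = R$1,841,619.60.
DCL = total CM / (EBIT − I) = R$6,998,019.60 / R$1,841,619.60 = 3.7999.
EPS therefore changes by 3.7999 × (+15.8%) = +60.0%.

+60.0%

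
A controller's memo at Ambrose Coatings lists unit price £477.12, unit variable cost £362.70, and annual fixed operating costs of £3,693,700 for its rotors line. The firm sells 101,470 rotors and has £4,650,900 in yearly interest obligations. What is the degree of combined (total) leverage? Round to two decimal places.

3.56

Total contribution margin = 101,470 × £114.42 = £11,610,197.40.
Subtracting fixed costs: EBIT = £11,610,197.40 − £3,693,700 = £7,916,497.40. Interest = £4,650,900.00, so EBIT − I = £3,265,597.40.
Degree of total leverage = total CM / (EBIT − interest) = £11,610,197.40 / £3,265,597.40 = 3.5553.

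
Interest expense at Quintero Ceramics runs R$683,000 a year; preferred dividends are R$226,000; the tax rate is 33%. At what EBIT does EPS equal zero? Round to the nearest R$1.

Grossing the preferred dividend up to pre-tax terms: R$226,000 / (1 − 0.33) = R$337,313.43.
Financial break-even EBIT = interest + D_p ÷ (1 − t) = R$683,000 + R$337,313.43 = R$1,020,313.43.

R$1,020,313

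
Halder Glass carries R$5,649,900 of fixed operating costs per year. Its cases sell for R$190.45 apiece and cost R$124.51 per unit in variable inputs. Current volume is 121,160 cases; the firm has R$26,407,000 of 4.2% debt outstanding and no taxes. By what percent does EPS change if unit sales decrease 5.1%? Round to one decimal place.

Contribution at this volume is 121,160 × R$65.94 = R$7,989,290.40.
EBIT = R$7,989,290.40 − R$5,649,900 = R$2,339,390.40.
Interest = R$1,109,094.00, so EBIT − I = R$1,230,296.40.
Degree of combined leverage = contribution ÷ (EBIT − I) = R$7,989,290.40 ÷ R$1,230,296.40 = 6.4938.
%ΔEPS = DCL × %ΔSales = 6.4938 × -5.1% = -33.1%.

-33.1%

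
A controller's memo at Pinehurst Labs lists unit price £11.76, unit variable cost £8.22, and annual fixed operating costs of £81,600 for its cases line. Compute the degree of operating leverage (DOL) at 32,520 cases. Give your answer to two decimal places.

Contribution at this volume is 32,520 × £3.54 = £115,120.80.
EBIT = £115,120.80 − £81,600 = £33,520.80.
DOL = contribution ÷ EBIT = £115,120.80 ÷ £33,520.80 = 3.4343.

3.43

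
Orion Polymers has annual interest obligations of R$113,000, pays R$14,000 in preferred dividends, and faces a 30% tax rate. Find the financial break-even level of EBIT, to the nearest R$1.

Preferred dividends are paid after tax, so their pre-tax equivalent is R$14,000 ÷ (1 − 0.30) = R$20,000.00.
Financial break-even EBIT = interest + D_p ÷ (1 − t) = R$113,000 + R$20,000.00 = R$133,000.00.

R$133,000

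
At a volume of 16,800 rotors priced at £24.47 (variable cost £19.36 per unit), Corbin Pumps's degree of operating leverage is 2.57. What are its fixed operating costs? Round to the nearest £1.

Total contribution margin = 16,800 × £5.11 = £85,848.00.
DOL = contribution / EBIT, so EBIT = £85,848.00 / 2.57 = £33,403.89.
Fixed costs = CM − EBIT = £85,848.00 − £33,403.89 = £52,444.

£52,444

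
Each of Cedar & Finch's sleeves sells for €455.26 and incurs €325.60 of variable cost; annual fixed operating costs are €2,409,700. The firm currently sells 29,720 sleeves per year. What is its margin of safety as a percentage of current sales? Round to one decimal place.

37.5%

Unit CM = price − variable cost = €455.26 − €325.60 = €129.66. Break-even units = €2,409,700 ÷ €129.66 = 18,584.76; break-even revenue = 18,584.76 × €455.26 = €8,460,897.90.
Current sales = 29,720 × €455.26 = €13,530,327.20.
Margin of safety = (€13,530,327.20 − €8,460,897.90) ÷ €13,530,327.20 = 37.5%.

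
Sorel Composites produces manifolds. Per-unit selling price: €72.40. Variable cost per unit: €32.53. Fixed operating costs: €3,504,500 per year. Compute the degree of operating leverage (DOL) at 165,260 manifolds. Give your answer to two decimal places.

Total contribution margin = 165,260 × €39.87 = €6,588,916.20.
EBIT = €6,588,916.20 − €3,504,500 = €3,084,416.20.
DOL = contribution ÷ EBIT = €6,588,916.20 ÷ €3,084,416.20 = 2.1362.

2.14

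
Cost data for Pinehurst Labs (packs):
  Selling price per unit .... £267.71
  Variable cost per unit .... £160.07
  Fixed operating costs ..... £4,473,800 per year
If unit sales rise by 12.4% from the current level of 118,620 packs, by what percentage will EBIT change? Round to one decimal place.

+19.1%

Total contribution margin = 118,620 × £107.64 = £12,768,256.80.
EBIT = £12,768,256.80 − £4,473,800 = £8,294,456.80.
DOL = contribution ÷ EBIT = £12,768,256.80 ÷ £8,294,456.80 = 1.5394.
So EBIT moves 1.5394 × (+12.4%) = +19.1%.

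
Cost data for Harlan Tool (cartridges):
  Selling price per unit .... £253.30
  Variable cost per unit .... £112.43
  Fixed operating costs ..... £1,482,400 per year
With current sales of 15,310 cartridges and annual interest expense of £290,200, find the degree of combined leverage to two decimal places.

5.61

Contribution at this volume is 15,310 × £140.87 = £2,156,719.70.
EBIT = £2,156,719.70 − £1,482,400 = £674,319.70. Interest = £290,200.00.
DOL = £2,156,719.70 ÷ £674,319.70 = 3.1984; DFL = £674,319.70 ÷ £384,119.70 = 1.7555.
DCL = DOL × DFL = 3.1984 × 1.7555 = 5.6148.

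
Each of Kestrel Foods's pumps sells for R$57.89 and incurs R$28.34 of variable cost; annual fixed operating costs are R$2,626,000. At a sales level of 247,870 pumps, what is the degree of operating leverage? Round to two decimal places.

1.56

At 247,870 units, contribution = 247,870 × R$29.55 = R$7,324,558.50.
Operating income = contribution − fixed costs = R$7,324,558.50 − R$2,626,000 = R$4,698,558.50.
So DOL = total CM / EBIT = R$7,324,558.50 / R$4,698,558.50 = 1.5589.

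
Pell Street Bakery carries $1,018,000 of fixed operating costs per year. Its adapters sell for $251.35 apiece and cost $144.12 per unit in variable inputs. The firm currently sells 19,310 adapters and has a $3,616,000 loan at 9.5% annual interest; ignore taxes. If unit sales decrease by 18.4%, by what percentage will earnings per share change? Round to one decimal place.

At 19,310 units, contribution = 19,310 × $107.23 = $2,070,611.30.
EBIT = $2,070,611.30 − $1,018,000 = $1,052,611.30.
After interest of $343,520.00, pre-tax earnings = $709,091.30.
Degree of combined leverage = contribution ÷ (EBIT − I) = $2,070,611.30 ÷ $709,091.30 = 2.9201.
%ΔEPS = DCL × %ΔSales = 2.9201 × -18.4% = -53.7%.

-53.7%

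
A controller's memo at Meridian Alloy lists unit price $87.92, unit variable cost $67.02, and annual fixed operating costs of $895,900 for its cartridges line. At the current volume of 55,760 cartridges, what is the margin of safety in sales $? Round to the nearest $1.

$1,133,638

Contribution margin per unit = $87.92 − $67.02 = $20.90. Break-even units = $895,900 ÷ $20.90 = 42,866.03; break-even revenue = 42,866.03 × $87.92 = $3,768,781.24.
Current sales = 55,760 × $87.92 = $4,902,419.20.
Margin of safety = $4,902,419.20 − $3,768,781.24 = $1,133,638.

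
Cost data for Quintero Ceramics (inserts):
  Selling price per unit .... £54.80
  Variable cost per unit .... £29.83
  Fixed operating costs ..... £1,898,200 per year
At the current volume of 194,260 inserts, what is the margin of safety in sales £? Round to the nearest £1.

£6,479,595

Contribution margin per unit = £54.80 − £29.83 = £24.97. Break-even units = £1,898,200 ÷ £24.97 = 76,019.22; break-even revenue = 76,019.22 × £54.80 = £4,165,853.42.
Current sales = 194,260 × £54.80 = £10,645,448.00.
Margin of safety = £10,645,448.00 − £4,165,853.42 = £6,479,595.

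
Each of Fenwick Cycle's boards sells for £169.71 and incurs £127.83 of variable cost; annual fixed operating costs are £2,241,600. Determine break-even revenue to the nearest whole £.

£9,083,618

Contribution margin per unit = £169.71 − £127.83 = £41.88, a CM ratio of £41.88 ÷ £169.71 = 0.2468.
Break-even sales = FC ÷ CM ratio = £2,241,600 × £169.71 / £41.88 = £9,083,618.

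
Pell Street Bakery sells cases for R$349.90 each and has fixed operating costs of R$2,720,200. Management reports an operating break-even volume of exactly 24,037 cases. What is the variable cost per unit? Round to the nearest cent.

Contribution per unit must be FC / Q = R$2,720,200 / 24,037 = R$113.1672.
Variable cost per unit = R$349.90 − R$113.1672 = R$236.73.

R$236.73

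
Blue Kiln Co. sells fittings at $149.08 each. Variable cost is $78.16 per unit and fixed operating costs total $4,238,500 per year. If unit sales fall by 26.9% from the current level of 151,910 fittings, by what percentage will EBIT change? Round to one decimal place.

At 151,910 units, contribution = 151,910 × $70.92 = $10,773,457.20.
Operating income = contribution − fixed costs = $10,773,457.20 − $4,238,500 = $6,534,957.20.
DOL = contribution ÷ EBIT = $10,773,457.20 ÷ $6,534,957.20 = 1.6486.
%ΔEBIT = DOL × %ΔSales = 1.6486 × -26.9% = -44.3%.

-44.3%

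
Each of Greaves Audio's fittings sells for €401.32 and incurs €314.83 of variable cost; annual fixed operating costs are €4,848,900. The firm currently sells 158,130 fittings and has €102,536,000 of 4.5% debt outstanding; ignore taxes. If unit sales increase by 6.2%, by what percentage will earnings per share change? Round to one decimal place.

+20.1%

At 158,130 units, contribution = 158,130 × €86.49 = €13,676,663.70.
Subtracting fixed costs: EBIT = €13,676,663.70 − €4,848,900 = €8,827,763.70.
Interest = €4,614,120.00, so EBIT − I = €4,213,643.70.
DCL = total CM / (EBIT − I) = €13,676,663.70 / €4,213,643.70 = 3.2458.
EPS therefore changes by 3.2458 × (+6.2%) = +20.1%.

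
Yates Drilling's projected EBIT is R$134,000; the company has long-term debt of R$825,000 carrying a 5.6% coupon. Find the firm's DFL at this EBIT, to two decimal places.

1.53

Interest = R$46,200.00.
Degree of financial leverage = EBIT / (EBIT − interest) = R$134,000 / R$87,800.00 = 1.5262.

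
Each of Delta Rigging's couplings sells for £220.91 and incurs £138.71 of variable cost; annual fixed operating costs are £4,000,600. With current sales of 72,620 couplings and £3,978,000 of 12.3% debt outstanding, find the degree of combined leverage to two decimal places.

Total contribution margin = 72,620 × £82.20 = £5,969,364.00.
EBIT = £5,969,364.00 − £4,000,600 = £1,968,764.00. Interest = £489,294.00, so EBIT − I = £1,479,470.00.
DCL = contribution ÷ (EBIT − I) = £5,969,364.00 ÷ £1,479,470.00 = 4.0348.

4.03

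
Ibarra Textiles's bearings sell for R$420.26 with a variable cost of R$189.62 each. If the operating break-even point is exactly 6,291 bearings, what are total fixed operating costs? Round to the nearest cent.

Each unit contributes R$420.26 − R$189.62 = R$230.64.
Fixed costs = break-even units × CM = 6,291 × R$230.64 = R$1,450,956.24.

R$1,450,956.24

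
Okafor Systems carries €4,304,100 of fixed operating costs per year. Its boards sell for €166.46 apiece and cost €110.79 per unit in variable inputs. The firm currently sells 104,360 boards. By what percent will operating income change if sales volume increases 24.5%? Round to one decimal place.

+94.5%

Total contribution margin = 104,360 × €55.67 = €5,809,721.20.
Subtracting fixed costs: EBIT = €5,809,721.20 − €4,304,100 = €1,505,621.20.
So DOL = total CM / EBIT = €5,809,721.20 / €1,505,621.20 = 3.8587.
Operating income changes by 3.8587 × +24.5% = +94.5%.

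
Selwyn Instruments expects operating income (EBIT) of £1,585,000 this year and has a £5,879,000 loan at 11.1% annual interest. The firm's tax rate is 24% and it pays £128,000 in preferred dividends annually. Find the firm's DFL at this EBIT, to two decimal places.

2.07

Interest = £652,569.00.
Preferred dividends grossed up pre-tax: £128,000 / (1 − 0.24) = £168,421.05.
DFL = EBIT ÷ [EBIT − I − D_p/(1−t)] = £1,585,000 ÷ [£1,585,000 − £652,569.00 − £168,421.05] = £1,585,000 ÷ £764,009.95 = 2.0746.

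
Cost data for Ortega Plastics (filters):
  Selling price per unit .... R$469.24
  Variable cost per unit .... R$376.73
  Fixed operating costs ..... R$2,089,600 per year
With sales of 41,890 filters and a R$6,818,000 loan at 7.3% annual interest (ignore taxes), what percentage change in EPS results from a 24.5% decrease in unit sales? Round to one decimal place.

Contribution at this volume is 41,890 × R$92.51 = R$3,875,243.90.
Operating income = contribution − fixed costs = R$3,875,243.90 − R$2,089,600 = R$1,785,643.90.
After interest of R$497,714.00, pre-tax earnings = R$1,287,929.90.
Degree of combined leverage = contribution ÷ (EBIT − I) = R$3,875,243.90 ÷ R$1,287,929.90 = 3.0089.
EPS therefore changes by 3.0089 × (-24.5%) = -73.7%.

-73.7%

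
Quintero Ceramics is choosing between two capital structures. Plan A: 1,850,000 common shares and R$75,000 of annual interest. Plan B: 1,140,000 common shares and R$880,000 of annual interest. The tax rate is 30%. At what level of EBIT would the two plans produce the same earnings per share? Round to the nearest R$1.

Set EPS_A = EPS_B: (EBIT − R$75,000)(1 − 0.30) ÷ 1,850,000 = (EBIT − R$880,000)(1 − 0.30) ÷ 1,140,000.
The (1 − t) factor cancels: (EBIT − 75,000) × 1,140,000 = (EBIT − 880,000) × 1,850,000.
EBIT × (1,850,000 − 1,140,000) = 880,000 × 1,850,000 − 75,000 × 1,140,000 = 1,542,500,000,000, so EBIT = 1,542,500,000,000 ÷ 710,000 = 2,172,535.21.

R$2,172,535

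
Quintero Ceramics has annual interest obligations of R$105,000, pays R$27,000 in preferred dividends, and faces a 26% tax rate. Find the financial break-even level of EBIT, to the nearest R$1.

R$141,486

Preferred dividends are paid after tax, so their pre-tax equivalent is R$27,000 ÷ (1 − 0.26) = R$36,486.49.
EPS = 0 when EBIT covers interest plus the pre-tax preferred burden: R$105,000 + R$36,486.49 = R$141,486.49.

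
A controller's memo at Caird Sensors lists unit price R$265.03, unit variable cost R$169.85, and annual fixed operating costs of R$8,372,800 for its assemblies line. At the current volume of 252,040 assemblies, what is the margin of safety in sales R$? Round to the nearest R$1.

R$43,483,986

Each unit contributes R$265.03 − R$169.85 = R$95.18. Break-even units = R$8,372,800 ÷ R$95.18 = 87,968.06; break-even revenue = 87,968.06 × R$265.03 = R$23,314,175.08.
Current sales = 252,040 × R$265.03 = R$66,798,161.20.
Margin of safety = R$66,798,161.20 − R$23,314,175.08 = R$43,483,986.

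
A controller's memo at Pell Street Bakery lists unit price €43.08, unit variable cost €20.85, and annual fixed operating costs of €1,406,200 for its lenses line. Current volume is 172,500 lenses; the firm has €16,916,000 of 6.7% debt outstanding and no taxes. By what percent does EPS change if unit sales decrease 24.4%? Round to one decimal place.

-72.2%

Contribution at this volume is 172,500 × €22.23 = €3,834,675.00.
Operating income = contribution − fixed costs = €3,834,675.00 − €1,406,200 = €2,428,475.00.
Interest = €1,133,372.00, so EBIT − I = €1,295,103.00.
Degree of combined leverage = contribution ÷ (EBIT − I) = €3,834,675.00 ÷ €1,295,103.00 = 2.9609.
%ΔEPS = DCL × %ΔSales = 2.9609 × -24.4% = -72.2%.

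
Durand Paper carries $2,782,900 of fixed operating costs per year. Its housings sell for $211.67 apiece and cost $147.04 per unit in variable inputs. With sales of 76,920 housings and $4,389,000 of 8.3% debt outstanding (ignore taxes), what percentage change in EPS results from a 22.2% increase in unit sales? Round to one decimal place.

Contribution at this volume is 76,920 × $64.63 = $4,971,339.60.
Subtracting fixed costs: EBIT = $4,971,339.60 − $2,782,900 = $2,188,439.60.
Interest = $364,287.00, so EBIT − I = $1,824,152.60.
Degree of combined leverage = contribution ÷ (EBIT − I) = $4,971,339.60 ÷ $1,824,152.60 = 2.7253.
%ΔEPS = DCL × %ΔSales = 2.7253 × +22.2% = +60.5%.

+60.5%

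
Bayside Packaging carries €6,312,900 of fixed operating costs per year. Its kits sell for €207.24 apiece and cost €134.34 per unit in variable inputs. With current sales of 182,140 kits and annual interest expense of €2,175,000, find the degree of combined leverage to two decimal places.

2.77

Contribution at this volume is 182,140 × €72.90 = €13,278,006.00.
Operating income = contribution − fixed costs = €13,278,006.00 − €6,312,900 = €6,965,106.00. Interest = €2,175,000.00, so EBIT − I = €4,790,106.00.
DCL = contribution ÷ (EBIT − I) = €13,278,006.00 ÷ €4,790,106.00 = 2.7720.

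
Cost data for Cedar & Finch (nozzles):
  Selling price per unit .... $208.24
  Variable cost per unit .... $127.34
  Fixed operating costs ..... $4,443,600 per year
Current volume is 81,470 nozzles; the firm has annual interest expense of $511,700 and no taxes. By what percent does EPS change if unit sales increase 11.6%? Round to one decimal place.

+46.7%

Contribution at this volume is 81,470 × $80.90 = $6,590,923.00.
EBIT = $6,590,923.00 − $4,443,600 = $2,147,323.00.
Interest = $511,700.00, so EBIT − I = $1,635,623.00.
Degree of combined leverage = contribution ÷ (EBIT − I) = $6,590,923.00 ÷ $1,635,623.00 = 4.0296.
EPS therefore changes by 4.0296 × (+11.6%) = +46.7%.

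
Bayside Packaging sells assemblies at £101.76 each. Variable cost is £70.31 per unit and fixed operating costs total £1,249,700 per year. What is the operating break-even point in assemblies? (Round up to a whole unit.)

39,737 assemblies

Unit CM = price − variable cost = £101.76 − £70.31 = £31.45.
Break-even Q = £1,249,700 / £31.45 = 39,736.09 → 39,737 assemblies.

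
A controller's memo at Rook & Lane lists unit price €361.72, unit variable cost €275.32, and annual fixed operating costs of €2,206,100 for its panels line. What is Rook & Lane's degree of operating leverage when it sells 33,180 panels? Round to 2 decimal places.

At 33,180 units, contribution = 33,180 × €86.40 = €2,866,752.00.
Subtracting fixed costs: EBIT = €2,866,752.00 − €2,206,100 = €660,652.00.
DOL = contribution ÷ EBIT = €2,866,752.00 ÷ €660,652.00 = 4.3393.

4.34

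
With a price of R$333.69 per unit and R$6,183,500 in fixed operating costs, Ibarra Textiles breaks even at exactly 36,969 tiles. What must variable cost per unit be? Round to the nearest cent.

At break-even, FC = Q × (P − VC), so P − VC = R$6,183,500 ÷ 36,969 = R$167.2618.
Variable cost per unit = R$333.69 − R$167.2618 = R$166.43.

R$166.43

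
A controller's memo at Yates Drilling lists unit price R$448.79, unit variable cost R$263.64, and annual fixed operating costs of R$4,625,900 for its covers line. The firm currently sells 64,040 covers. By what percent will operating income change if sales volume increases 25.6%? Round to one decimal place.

+42.0%

Contribution at this volume is 64,040 × R$185.15 = R$11,857,006.00.
Operating income = contribution − fixed costs = R$11,857,006.00 − R$4,625,900 = R$7,231,106.00.
DOL = contribution ÷ EBIT = R$11,857,006.00 ÷ R$7,231,106.00 = 1.6397.
Operating income changes by 1.6397 × +25.6% = +42.0%.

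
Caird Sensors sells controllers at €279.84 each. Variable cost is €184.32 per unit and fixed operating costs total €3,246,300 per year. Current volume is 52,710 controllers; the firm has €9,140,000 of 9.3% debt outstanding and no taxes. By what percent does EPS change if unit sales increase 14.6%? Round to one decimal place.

+78.3%

At 52,710 units, contribution = 52,710 × €95.52 = €5,034,859.20.
Operating income = contribution − fixed costs = €5,034,859.20 − €3,246,300 = €1,788,559.20.
Interest = €850,020.00, so EBIT − I = €938,539.20.
Degree of combined leverage = contribution ÷ (EBIT − I) = €5,034,859.20 ÷ €938,539.20 = 5.3646.
EPS therefore changes by 5.3646 × (+14.6%) = +78.3%.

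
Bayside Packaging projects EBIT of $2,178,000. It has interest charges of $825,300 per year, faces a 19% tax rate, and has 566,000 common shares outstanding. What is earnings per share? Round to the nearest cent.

Interest = $825,300.00, so EBT = $2,178,000 − $825,300.00 = $1,352,700.00.
Net income = $1,352,700.00 × (1 − 0.19) = $1,095,687.00.
Per share: $1,095,687.00 / 566,000 shares = $1.94.

$1.94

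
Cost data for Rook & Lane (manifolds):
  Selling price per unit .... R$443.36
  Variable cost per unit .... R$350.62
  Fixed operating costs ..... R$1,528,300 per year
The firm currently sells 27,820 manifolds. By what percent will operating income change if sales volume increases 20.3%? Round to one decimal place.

+49.8%

Contribution at this volume is 27,820 × R$92.74 = R$2,580,026.80.
Subtracting fixed costs: EBIT = R$2,580,026.80 − R$1,528,300 = R$1,051,726.80.
Degree of operating leverage = R$2,580,026.80 / R$1,051,726.80 = 2.4531.
%ΔEBIT = DOL × %ΔSales = 2.4531 × +20.3% = +49.8%.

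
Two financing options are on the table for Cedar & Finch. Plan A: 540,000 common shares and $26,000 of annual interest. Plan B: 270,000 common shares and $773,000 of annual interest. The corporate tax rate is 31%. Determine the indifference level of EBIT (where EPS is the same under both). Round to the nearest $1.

At indifference, (EBIT − 26,000)(1 − t)/540,000 = (EBIT − 773,000)(1 − t)/270,000.
The (1 − t) factor cancels: (EBIT − 26,000) × 270,000 = (EBIT − 773,000) × 540,000.
Solving, EBIT = (773,000·540,000 − 26,000·270,000) / (540,000 − 270,000) = 410,400,000,000 / 270,000 = 1,520,000.00.

$1,520,000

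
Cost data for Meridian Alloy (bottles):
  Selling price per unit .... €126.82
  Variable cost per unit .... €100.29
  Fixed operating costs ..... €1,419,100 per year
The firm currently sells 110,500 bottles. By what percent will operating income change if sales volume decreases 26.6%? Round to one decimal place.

Contribution at this volume is 110,500 × €26.53 = €2,931,565.00.
Operating income = contribution − fixed costs = €2,931,565.00 − €1,419,100 = €1,512,465.00.
DOL = contribution ÷ EBIT = €2,931,565.00 ÷ €1,512,465.00 = 1.9383.
Operating income changes by 1.9383 × -26.6% = -51.6%.

-51.6%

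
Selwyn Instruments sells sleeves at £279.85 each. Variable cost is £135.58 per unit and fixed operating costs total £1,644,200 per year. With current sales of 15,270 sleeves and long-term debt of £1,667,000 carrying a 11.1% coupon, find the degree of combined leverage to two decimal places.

5.89

Total contribution margin = 15,270 × £144.27 = £2,203,002.90.
EBIT = £2,203,002.90 − £1,644,200 = £558,802.90. Interest = £185,037.00.
DOL = £2,203,002.90 ÷ £558,802.90 = 3.9424; DFL = £558,802.90 ÷ £373,765.90 = 1.4951.
DCL = DOL × DFL = 3.9424 × 1.4951 = 5.8943.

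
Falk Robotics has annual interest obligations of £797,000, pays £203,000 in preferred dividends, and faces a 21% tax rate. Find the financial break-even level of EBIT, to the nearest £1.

£1,053,962

Grossing the preferred dividend up to pre-tax terms: £203,000 / (1 − 0.21) = £256,962.03.
Financial break-even EBIT = interest + D_p ÷ (1 − t) = £797,000 + £256,962.03 = £1,053,962.03.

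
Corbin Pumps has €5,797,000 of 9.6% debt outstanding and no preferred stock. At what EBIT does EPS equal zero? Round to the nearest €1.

€556,512

Annual interest = 9.6% × €5,797,000 = €556,512.00.
With no preferred dividends, EPS = 0 when EBIT exactly covers interest, so the financial break-even EBIT is €556,512.00.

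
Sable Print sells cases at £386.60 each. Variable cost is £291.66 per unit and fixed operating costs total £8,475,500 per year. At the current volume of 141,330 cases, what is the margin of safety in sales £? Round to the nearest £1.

£20,125,556

Each unit contributes £386.60 − £291.66 = £94.94. Break-even units = £8,475,500 ÷ £94.94 = 89,272.17; break-even revenue = 89,272.17 × £386.60 = £34,512,621.66.
Actual sales revenue = 141,330 × £386.60 = £54,638,178.00.
Margin of safety = £54,638,178.00 − £34,512,621.66 = £20,125,556.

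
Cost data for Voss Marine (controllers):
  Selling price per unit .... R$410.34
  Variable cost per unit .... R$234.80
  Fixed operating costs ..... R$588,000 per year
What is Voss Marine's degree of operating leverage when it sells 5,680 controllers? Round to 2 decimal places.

Contribution at this volume is 5,680 × R$175.54 = R$997,067.20.
EBIT = R$997,067.20 − R$588,000 = R$409,067.20.
Degree of operating leverage = R$997,067.20 / R$409,067.20 = 2.4374.

2.44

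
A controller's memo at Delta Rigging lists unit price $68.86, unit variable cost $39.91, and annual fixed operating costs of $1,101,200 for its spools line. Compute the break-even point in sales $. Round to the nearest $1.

Contribution margin per unit = $68.86 − $39.91 = $28.95, a CM ratio of $28.95 ÷ $68.86 = 0.4204.
Break-even sales = FC ÷ CM ratio = $1,101,200 × $68.86 / $28.95 = $2,619,296.

$2,619,296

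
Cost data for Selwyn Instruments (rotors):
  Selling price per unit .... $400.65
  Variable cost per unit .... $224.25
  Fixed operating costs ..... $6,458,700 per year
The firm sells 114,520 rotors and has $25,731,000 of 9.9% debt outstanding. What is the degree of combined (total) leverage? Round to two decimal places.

1.80

At 114,520 units, contribution = 114,520 × $176.40 = $20,201,328.00.
Operating income = contribution − fixed costs = $20,201,328.00 − $6,458,700 = $13,742,628.00. Interest = $2,547,369.00, so EBIT − I = $11,195,259.00.
DCL = contribution ÷ (EBIT − I) = $20,201,328.00 ÷ $11,195,259.00 = 1.8045.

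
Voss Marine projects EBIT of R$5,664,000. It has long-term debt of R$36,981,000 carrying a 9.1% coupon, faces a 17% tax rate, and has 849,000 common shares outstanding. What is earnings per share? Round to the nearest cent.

R$2.25

Interest = R$3,365,271.00, so EBT = R$5,664,000 − R$3,365,271.00 = R$2,298,729.00.
Net income = R$2,298,729.00 × (1 − 0.17) = R$1,907,945.07.
EPS = R$1,907,945.07 ÷ 849,000 = R$2.25.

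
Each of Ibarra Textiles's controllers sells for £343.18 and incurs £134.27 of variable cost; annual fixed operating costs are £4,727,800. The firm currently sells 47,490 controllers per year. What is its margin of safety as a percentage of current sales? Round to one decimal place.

52.3%

Unit CM = price − variable cost = £343.18 − £134.27 = £208.91. Break-even units = £4,727,800 ÷ £208.91 = 22,630.80; break-even revenue = 22,630.80 × £343.18 = £7,766,437.24.
Current sales = 47,490 × £343.18 = £16,297,618.20.
Margin of safety = (£16,297,618.20 − £7,766,437.24) ÷ £16,297,618.20 = 52.3%.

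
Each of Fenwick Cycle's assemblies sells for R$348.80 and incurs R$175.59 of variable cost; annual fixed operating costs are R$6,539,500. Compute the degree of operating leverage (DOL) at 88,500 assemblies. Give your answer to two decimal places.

1.74

At 88,500 units, contribution = 88,500 × R$173.21 = R$15,329,085.00.
Subtracting fixed costs: EBIT = R$15,329,085.00 − R$6,539,500 = R$8,789,585.00.
So DOL = total CM / EBIT = R$15,329,085.00 / R$8,789,585.00 = 1.7440.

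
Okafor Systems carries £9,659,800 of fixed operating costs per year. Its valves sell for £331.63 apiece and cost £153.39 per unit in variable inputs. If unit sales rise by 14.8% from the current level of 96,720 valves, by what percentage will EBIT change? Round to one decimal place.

+33.7%

Contribution at this volume is 96,720 × £178.24 = £17,239,372.80.
EBIT = £17,239,372.80 − £9,659,800 = £7,579,572.80.
Degree of operating leverage = £17,239,372.80 / £7,579,572.80 = 2.2745.
%ΔEBIT = DOL × %ΔSales = 2.2745 × +14.8% = +33.7%.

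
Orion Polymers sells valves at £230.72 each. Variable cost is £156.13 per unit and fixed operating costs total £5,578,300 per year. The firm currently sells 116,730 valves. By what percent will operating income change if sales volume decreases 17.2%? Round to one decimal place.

Contribution at this volume is 116,730 × £74.59 = £8,706,890.70.
EBIT = £8,706,890.70 − £5,578,300 = £3,128,590.70.
DOL = contribution ÷ EBIT = £8,706,890.70 ÷ £3,128,590.70 = 2.7830.
So EBIT moves 2.7830 × (-17.2%) = -47.9%.

-47.9%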